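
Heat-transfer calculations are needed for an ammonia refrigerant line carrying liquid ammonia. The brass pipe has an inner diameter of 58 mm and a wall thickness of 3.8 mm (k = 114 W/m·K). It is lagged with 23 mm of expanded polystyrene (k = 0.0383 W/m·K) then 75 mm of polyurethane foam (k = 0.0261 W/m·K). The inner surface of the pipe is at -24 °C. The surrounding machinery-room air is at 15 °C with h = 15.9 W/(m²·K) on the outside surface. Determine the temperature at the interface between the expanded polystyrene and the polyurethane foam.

Cylindrical conduction, so R = ln(r₂/r₁)/(2πkL) per layer, in series:
R_brass pipe wall = ln(32.8/29)/(2π×114×1) = 1.719×10^-4 K/W
R_expanded polystyrene = ln(55.8/32.8)/(2π×0.0383×1) = 2.208 K/W
R_polyurethane foam = ln(130.8/55.8)/(2π×0.0261×1) = 5.195 K/W
R_outer film = 1/(h_o·2πr_oL) = 1/(15.9×2π×0.1308×1) = 0.07653 K/W
R_total = 7.479 K/W
Q = ΔT/R_total = 39/7.479
Q = 5.21 W/m
T_interface = T_inner + Q·ΣR(inner→interface) = -24 + 5.21×2.208

T ≈ -12.5 °C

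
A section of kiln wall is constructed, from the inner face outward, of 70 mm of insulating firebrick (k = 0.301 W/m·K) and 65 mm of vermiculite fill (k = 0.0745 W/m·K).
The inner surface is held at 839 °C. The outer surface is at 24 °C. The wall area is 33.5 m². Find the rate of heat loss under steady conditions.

Q ≈ 24700 W

Treating each layer as a thermal resistance in series:
R_insulating firebrick = L/(kA) = 0.07/(0.301×33.5) = 0.006942 K/W
R_vermiculite fill = L/(kA) = 0.065/(0.0745×33.5) = 0.02604 K/W
R_total = 0.03299 K/W
Q = ΔT / R_total = 815 / 0.03299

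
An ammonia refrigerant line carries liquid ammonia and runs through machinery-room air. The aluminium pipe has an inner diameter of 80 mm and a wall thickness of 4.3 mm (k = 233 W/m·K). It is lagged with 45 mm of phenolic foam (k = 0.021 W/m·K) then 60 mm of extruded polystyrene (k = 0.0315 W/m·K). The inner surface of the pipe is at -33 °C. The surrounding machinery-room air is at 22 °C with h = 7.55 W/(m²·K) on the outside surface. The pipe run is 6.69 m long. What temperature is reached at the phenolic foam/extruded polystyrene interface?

Treating each annulus and film as a series resistance:
R_aluminium pipe wall = ln(44.3/40)/(2π×233×6.69) = 1.043×10^-5 K/W
R_phenolic foam = ln(89.3/44.3)/(2π×0.021×6.69) = 0.7942 K/W
R_extruded polystyrene = ln(149.3/89.3)/(2π×0.0315×6.69) = 0.3882 K/W
R_outer film = 1/(h_o·2πr_oL) = 1/(7.55×2π×0.1493×6.69) = 0.02111 K/W
R_total = 1.203 K/W
Q = ΔT/R_total = 55/1.203
Q = 45.7 W
T_interface = T_inner + Q·ΣR(inner→interface) = -33 + 45.7×0.7942

T ≈ 3.3 °C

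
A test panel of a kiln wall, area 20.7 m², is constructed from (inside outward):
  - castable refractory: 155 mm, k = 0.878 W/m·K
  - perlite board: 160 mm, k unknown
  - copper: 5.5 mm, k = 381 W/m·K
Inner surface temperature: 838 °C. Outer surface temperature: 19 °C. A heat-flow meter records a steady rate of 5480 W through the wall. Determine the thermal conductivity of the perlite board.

Thermal resistances in series:
R_castable refractory = L/(kA) = 0.155/(0.878×20.7) = 0.008528 K/W
R_copper = L/(kA) = 0.0055/(381×20.7) = 6.974×10^-7 K/W
Sum of known resistances R_other = 0.008529 K/W
Total R = ΔT/Q = 819/5480 = 0.1495 K/W
R_perlite board = R_total − R_other = 0.1409 K/W
k = L/(R·A) = 0.16/(0.1409×20.7)

k ≈ 0.0548 W/(m·K)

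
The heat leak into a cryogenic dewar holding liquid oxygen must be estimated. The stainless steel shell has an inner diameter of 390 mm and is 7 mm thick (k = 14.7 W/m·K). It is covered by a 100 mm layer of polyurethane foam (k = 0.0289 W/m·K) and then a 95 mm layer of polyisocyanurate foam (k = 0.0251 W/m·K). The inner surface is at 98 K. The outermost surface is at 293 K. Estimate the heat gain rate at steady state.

Spherical conduction: R = (1/r_in − 1/r_out)/(4πk) per layer; series-sum.
R_stainless steel shell = (1/0.195 − 1/0.202)/(4π×14.7) = 9.62×10^-4 K/W
R_polyurethane foam = (1/0.202 − 1/0.302)/(4π×0.0289) = 4.514 K/W
R_polyisocyanurate foam = (1/0.302 − 1/0.397)/(4π×0.0251) = 2.512 K/W
R_total = 7.027 K/W
Q = ΔT/R_total = 195/7.027

Q ≈ 27.8 W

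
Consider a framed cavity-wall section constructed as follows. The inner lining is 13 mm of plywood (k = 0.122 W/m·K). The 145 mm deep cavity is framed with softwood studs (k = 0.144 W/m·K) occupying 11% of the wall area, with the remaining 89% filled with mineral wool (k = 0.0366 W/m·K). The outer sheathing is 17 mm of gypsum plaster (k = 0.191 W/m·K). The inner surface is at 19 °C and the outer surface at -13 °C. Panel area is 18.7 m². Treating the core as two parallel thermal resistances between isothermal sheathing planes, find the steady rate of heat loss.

Sheathing layers in series; stud and cavity paths in parallel between them.
R_inner = 0.013/(0.122×18.7) = 0.005698 K/W
R_stud  = 0.145/(0.144×0.11×18.7) = 0.4895 K/W
R_cav   = 0.145/(0.0366×0.89×18.7) = 0.238 K/W
1/R_core = 1/R_stud + 1/R_cav → R_core = 0.1602 K/W
R_outer = 0.017/(0.191×18.7) = 0.00476 K/W
R_total = 0.1706 K/W
Q = ΔT/R_total = 32/0.1706

Q ≈ 188 W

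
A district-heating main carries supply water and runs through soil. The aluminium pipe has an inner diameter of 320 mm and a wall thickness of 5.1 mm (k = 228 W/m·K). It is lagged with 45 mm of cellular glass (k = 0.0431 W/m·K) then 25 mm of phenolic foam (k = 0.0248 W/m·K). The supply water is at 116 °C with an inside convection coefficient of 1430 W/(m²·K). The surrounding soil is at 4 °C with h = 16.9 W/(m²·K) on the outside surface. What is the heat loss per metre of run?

Radial resistances (cylindrical: R_cond = ln(r_o/r_i)/(2πkL), R_conv = 1/(h·2πrL)):
R_inner film = 1/(h_i·2πr₁L) = 1/(1430×2π×0.16×1) = 6.956×10^-4 K/W
R_aluminium pipe wall = ln(165.1/160)/(2π×228×1) = 2.19×10^-5 K/W
R_cellular glass = ln(210.1/165.1)/(2π×0.0431×1) = 0.8901 K/W
R_phenolic foam = ln(235.1/210.1)/(2π×0.0248×1) = 0.7215 K/W
R_outer film = 1/(h_o·2πr_oL) = 1/(16.9×2π×0.2351×1) = 0.04006 K/W
R_total = 1.652 K/W
Q = ΔT/R_total = 112/1.652

q′ ≈ 67.8 W/m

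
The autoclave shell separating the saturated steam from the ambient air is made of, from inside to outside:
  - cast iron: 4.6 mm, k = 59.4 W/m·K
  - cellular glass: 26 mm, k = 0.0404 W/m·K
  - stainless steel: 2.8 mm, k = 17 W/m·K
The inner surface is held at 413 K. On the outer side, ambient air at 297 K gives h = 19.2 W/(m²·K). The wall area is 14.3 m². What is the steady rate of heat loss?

Thermal resistances in series:
R_cast iron = L/(kA) = 0.0046/(59.4×14.3) = 5.415×10^-6 K/W
R_cellular glass = L/(kA) = 0.026/(0.0404×14.3) = 0.045 K/W
R_stainless steel = L/(kA) = 0.0028/(17×14.3) = 1.152×10^-5 K/W
R_outer film = 1/(h_o·A) = 1/(19.2×14.3) = 0.003642 K/W
R_total = 0.04866 K/W
Q = ΔT / R_total = 116 / 0.04866

Q ≈ 2380 W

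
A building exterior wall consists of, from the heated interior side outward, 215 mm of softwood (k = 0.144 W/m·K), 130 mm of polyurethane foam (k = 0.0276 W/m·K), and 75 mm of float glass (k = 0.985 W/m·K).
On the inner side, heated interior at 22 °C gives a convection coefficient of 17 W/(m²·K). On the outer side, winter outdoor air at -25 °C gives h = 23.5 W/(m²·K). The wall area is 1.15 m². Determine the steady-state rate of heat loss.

Q ≈ 8.47 W

Model the wall as resistances in series:
R_inner film = 1/(h_i·A) = 1/(17×1.15) = 0.05115 K/W
R_softwood = L/(kA) = 0.215/(0.144×1.15) = 1.298 K/W
R_polyurethane foam = L/(kA) = 0.13/(0.0276×1.15) = 4.096 K/W
R_float glass = L/(kA) = 0.075/(0.985×1.15) = 0.06621 K/W
R_outer film = 1/(h_o·A) = 1/(23.5×1.15) = 0.037 K/W
R_total = 5.548 K/W
Q = ΔT / R_total = 47 / 5.548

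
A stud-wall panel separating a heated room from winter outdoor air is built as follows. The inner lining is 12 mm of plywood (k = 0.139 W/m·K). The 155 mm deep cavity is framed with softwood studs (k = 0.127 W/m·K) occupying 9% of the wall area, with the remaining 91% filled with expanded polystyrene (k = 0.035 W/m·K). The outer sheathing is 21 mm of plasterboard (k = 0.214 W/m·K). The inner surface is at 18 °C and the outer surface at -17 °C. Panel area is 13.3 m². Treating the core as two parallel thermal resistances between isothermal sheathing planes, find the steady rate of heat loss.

Sheathing layers in series; stud and cavity paths in parallel between them.
R_inner = 0.012/(0.139×13.3) = 0.006491 K/W
R_stud  = 0.155/(0.127×0.09×13.3) = 1.02 K/W
R_cav   = 0.155/(0.035×0.91×13.3) = 0.3659 K/W
1/R_core = 1/R_stud + 1/R_cav → R_core = 0.2693 K/W
R_outer = 0.021/(0.214×13.3) = 0.007378 K/W
R_total = 0.2831 K/W
Q = ΔT/R_total = 35/0.2831

Q ≈ 124 W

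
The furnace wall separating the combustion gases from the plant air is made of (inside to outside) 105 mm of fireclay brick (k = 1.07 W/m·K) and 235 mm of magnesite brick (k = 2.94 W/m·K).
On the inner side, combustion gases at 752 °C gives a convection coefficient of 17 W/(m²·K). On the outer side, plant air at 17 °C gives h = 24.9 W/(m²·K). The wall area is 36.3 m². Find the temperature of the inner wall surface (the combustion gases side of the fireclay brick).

T ≈ 596 °C

Model the wall as resistances in series:
R_inner film = 1/(h_i·A) = 1/(17×36.3) = 0.00162 K/W
R_fireclay brick = L/(kA) = 0.105/(1.07×36.3) = 0.002703 K/W
R_magnesite brick = L/(kA) = 0.235/(2.94×36.3) = 0.002202 K/W
R_outer film = 1/(h_o·A) = 1/(24.9×36.3) = 0.001106 K/W
R_total = 0.007632 K/W;  Q = ΔT/R_total = 735/0.007632 = 96300 W
T_interface = T_inner − Q·ΣR(inner→interface) = 752 − 96300×0.00162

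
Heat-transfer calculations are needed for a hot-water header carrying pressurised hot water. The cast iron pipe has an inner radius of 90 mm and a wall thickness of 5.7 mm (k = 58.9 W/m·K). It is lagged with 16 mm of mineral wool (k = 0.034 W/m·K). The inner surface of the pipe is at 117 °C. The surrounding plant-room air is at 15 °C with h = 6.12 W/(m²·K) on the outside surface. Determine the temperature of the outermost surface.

For a radial system each layer contributes R = ln(r_out/r_in)/(2πkL); films add R = 1/(hA).
R_cast iron pipe wall = ln(95.7/90)/(2π×58.9×1) = 1.659×10^-4 K/W
R_mineral wool = ln(111.7/95.7)/(2π×0.034×1) = 0.7237 K/W
R_outer film = 1/(h_o·2πr_oL) = 1/(6.12×2π×0.1117×1) = 0.2328 K/W
R_total = 0.9567 K/W
Q = ΔT/R_total = 102/0.9567
Q = 107 W/m
T_interface = T_inner − Q·ΣR(inner→interface) = 117 − 107×0.7238

T ≈ 39.8 °C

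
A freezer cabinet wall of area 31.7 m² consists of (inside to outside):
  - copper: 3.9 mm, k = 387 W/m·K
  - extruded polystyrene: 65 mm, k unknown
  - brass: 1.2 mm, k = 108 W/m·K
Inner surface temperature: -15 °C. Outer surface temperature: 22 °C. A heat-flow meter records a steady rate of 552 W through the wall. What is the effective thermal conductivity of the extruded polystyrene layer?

k ≈ 0.0306 W/(m·K)

Using the resistance-network approach (series):
R_copper = L/(kA) = 0.0039/(387×31.7) = 3.179×10^-7 K/W
R_brass = L/(kA) = 0.0012/(108×31.7) = 3.505×10^-7 K/W
Sum of known resistances R_other = 6.684×10^-7 K/W
Total R = ΔT/Q = 37/552 = 0.06703 K/W
R_extruded polystyrene = R_total − R_other = 0.06703 K/W
k = L/(R·A) = 0.065/(0.06703×31.7)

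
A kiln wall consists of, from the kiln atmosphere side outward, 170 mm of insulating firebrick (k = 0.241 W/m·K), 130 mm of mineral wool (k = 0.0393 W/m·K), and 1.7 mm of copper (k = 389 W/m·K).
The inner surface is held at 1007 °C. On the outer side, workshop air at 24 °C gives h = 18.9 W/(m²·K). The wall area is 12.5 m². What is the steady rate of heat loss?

Q ≈ 3020 W

Model the wall as resistances in series:
R_insulating firebrick = L/(kA) = 0.17/(0.241×12.5) = 0.05643 K/W
R_mineral wool = L/(kA) = 0.13/(0.0393×12.5) = 0.2646 K/W
R_copper = L/(kA) = 0.0017/(389×12.5) = 3.496×10^-7 K/W
R_outer film = 1/(h_o·A) = 1/(18.9×12.5) = 0.004233 K/W
R_total = 0.3253 K/W
Q = ΔT / R_total = 983 / 0.3253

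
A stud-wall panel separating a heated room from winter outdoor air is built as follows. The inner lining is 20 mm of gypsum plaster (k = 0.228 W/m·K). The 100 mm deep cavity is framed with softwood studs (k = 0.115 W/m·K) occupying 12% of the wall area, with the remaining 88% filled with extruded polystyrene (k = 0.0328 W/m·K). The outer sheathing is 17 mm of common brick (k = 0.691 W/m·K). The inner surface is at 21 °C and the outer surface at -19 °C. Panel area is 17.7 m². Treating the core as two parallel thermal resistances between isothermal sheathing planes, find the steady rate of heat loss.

Sheathing layers in series; stud and cavity paths in parallel between them.
R_inner = 0.02/(0.228×17.7) = 0.004956 K/W
R_stud  = 0.1/(0.115×0.12×17.7) = 0.4094 K/W
R_cav   = 0.1/(0.0328×0.88×17.7) = 0.1957 K/W
1/R_core = 1/R_stud + 1/R_cav → R_core = 0.1324 K/W
R_outer = 0.017/(0.691×17.7) = 0.00139 K/W
R_total = 0.1388 K/W
Q = ΔT/R_total = 40/0.1388

Q ≈ 288 W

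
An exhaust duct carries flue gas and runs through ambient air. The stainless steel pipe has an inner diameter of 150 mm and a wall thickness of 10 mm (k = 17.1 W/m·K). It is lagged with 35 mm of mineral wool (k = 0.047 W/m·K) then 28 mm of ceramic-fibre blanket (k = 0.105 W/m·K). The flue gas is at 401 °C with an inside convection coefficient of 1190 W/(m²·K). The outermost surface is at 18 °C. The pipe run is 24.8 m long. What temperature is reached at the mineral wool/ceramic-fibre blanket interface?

T ≈ 99.8 °C

For a radial system each layer contributes R = ln(r_out/r_in)/(2πkL); films add R = 1/(hA).
R_inner film = 1/(h_i·2πr₁L) = 1/(1190×2π×0.075×24.8) = 7.191×10^-5 K/W
R_stainless steel pipe wall = ln(85/75)/(2π×17.1×24.8) = 4.697×10^-5 K/W
R_mineral wool = ln(120/85)/(2π×0.047×24.8) = 0.04709 K/W
R_ceramic-fibre blanket = ln(148/120)/(2π×0.105×24.8) = 0.01282 K/W
R_total = 0.06002 K/W
Q = ΔT/R_total = 383/0.06002
Q = 6380 W
T_interface = T_inner − Q·ΣR(inner→interface) = 401 − 6380×0.0472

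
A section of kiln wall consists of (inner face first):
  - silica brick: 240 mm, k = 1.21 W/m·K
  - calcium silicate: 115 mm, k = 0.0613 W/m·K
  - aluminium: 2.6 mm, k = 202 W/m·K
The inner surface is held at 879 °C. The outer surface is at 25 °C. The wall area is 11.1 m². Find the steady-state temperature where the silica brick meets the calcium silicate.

T ≈ 797 °C

Treating each layer as a thermal resistance in series:
R_silica brick = L/(kA) = 0.24/(1.21×11.1) = 0.01787 K/W
R_calcium silicate = L/(kA) = 0.115/(0.0613×11.1) = 0.169 K/W
R_aluminium = L/(kA) = 0.0026/(202×11.1) = 1.16×10^-6 K/W
R_total = 0.1869 K/W;  Q = ΔT/R_total = 854/0.1869 = 4570 W
T_interface = T_inner − Q·ΣR(inner→interface) = 879 − 4570×0.01787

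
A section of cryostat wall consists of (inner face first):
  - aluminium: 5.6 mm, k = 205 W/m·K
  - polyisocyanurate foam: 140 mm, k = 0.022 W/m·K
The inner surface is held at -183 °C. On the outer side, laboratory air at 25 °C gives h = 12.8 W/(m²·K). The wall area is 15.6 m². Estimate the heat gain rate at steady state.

Q ≈ 504 W

Using the resistance-network approach (series):
R_aluminium = L/(kA) = 0.0056/(205×15.6) = 1.751×10^-6 K/W
R_polyisocyanurate foam = L/(kA) = 0.14/(0.022×15.6) = 0.4079 K/W
R_outer film = 1/(h_o·A) = 1/(12.8×15.6) = 0.005008 K/W
R_total = 0.4129 K/W
Q = ΔT / R_total = 208 / 0.4129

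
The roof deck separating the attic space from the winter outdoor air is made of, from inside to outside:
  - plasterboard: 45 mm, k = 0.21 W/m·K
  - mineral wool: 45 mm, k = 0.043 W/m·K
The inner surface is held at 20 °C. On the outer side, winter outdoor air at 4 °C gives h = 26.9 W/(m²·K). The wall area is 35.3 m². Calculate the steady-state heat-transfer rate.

Using the resistance-network approach (series):
R_plasterboard = L/(kA) = 0.045/(0.21×35.3) = 0.00607 K/W
R_mineral wool = L/(kA) = 0.045/(0.043×35.3) = 0.02965 K/W
R_outer film = 1/(h_o·A) = 1/(26.9×35.3) = 0.001053 K/W
R_total = 0.03677 K/W
Q = ΔT / R_total = 16 / 0.03677

Q ≈ 435 W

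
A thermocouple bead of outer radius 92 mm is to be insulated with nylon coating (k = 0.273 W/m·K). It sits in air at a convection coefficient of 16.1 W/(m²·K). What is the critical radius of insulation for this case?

For a sphere r_cr = 2k/h = 2×0.273/16.1
r_cr = 33.9 mm; since the bare radius (92 mm) is above r_cr, any added insulation will reduce heat loss.

r_cr ≈ 33.9 mm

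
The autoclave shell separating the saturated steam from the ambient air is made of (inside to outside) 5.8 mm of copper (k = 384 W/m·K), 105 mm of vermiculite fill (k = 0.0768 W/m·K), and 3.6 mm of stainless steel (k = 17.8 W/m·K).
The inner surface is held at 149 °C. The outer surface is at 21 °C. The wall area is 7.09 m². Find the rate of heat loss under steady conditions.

Q ≈ 664 W

Thermal resistances in series:
R_copper = L/(kA) = 0.0058/(384×7.09) = 2.13×10^-6 K/W
R_vermiculite fill = L/(kA) = 0.105/(0.0768×7.09) = 0.1928 K/W
R_stainless steel = L/(kA) = 0.0036/(17.8×7.09) = 2.853×10^-5 K/W
R_total = 0.1929 K/W
Q = ΔT / R_total = 128 / 0.1929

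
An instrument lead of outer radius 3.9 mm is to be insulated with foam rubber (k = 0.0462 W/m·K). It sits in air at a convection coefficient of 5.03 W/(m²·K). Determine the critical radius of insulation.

For a cylinder r_cr = k/h = 0.0462/5.03
r_cr = 9.18 mm; since the bare radius (3.9 mm) is below r_cr, adding a thin layer of insulation will *increase* heat loss.

r_cr ≈ 9.18 mm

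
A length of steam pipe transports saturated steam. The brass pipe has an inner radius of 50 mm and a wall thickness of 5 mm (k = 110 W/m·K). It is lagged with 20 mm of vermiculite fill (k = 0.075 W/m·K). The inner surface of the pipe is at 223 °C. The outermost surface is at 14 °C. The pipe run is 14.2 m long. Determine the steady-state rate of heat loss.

Cylindrical conduction, so R = ln(r₂/r₁)/(2πkL) per layer, in series:
R_brass pipe wall = ln(55/50)/(2π×110×14.2) = 9.711×10^-6 K/W
R_vermiculite fill = ln(75/55)/(2π×0.075×14.2) = 0.04635 K/W
R_total = 0.04636 K/W
Q = ΔT/R_total = 209/0.04636

Q ≈ 4510 W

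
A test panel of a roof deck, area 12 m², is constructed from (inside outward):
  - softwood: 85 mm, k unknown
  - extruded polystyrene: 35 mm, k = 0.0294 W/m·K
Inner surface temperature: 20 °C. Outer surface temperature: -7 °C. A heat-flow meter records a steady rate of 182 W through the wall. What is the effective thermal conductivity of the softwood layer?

k ≈ 0.144 W/(m·K)

Model the wall as resistances in series:
R_extruded polystyrene = L/(kA) = 0.035/(0.0294×12) = 0.09921 K/W
Sum of known resistances R_other = 0.09921 K/W
Total R = ΔT/Q = 27/182 = 0.1484 K/W
R_softwood = R_total − R_other = 0.04915 K/W
k = L/(R·A) = 0.085/(0.04915×12)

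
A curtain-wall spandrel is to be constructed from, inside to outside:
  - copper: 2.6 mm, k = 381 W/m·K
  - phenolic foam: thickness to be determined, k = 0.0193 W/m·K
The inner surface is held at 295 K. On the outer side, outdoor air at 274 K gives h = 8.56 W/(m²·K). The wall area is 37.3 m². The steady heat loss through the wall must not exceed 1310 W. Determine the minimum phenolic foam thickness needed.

Series thermal resistances:
R_copper = L/(kA) = 0.0026/(381×37.3) = 1.83×10^-7 K/W
R_outer film = 1/(h_o·A) = 1/(8.56×37.3) = 0.003132 K/W
Sum of the known resistances R_other = 0.003132 K/W
Required total resistance R_tot = ΔT/Q_allow = 21/1310 = 0.01603 K/W
R_phenolic foam = R_tot − R_other = 0.0129 K/W
L = R·k·A = 0.0129×0.0193×37.3

L ≈ 9.29 mm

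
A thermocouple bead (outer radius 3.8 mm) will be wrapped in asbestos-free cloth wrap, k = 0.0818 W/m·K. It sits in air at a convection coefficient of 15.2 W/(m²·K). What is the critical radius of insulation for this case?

For a sphere r_cr = 2k/h = 2×0.0818/15.2
r_cr = 10.8 mm; since the bare radius (3.8 mm) is below r_cr, adding a thin layer of insulation will *increase* heat loss.

r_cr ≈ 10.8 mm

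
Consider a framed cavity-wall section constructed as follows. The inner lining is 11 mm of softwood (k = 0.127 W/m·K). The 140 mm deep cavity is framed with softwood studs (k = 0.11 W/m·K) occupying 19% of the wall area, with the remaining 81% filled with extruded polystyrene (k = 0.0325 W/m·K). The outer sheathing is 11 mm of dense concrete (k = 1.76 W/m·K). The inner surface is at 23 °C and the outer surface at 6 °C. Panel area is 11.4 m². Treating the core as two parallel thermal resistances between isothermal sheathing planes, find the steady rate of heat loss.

Q ≈ 63.4 W

Sheathing layers in series; stud and cavity paths in parallel between them.
R_inner = 0.011/(0.127×11.4) = 0.007598 K/W
R_stud  = 0.14/(0.11×0.19×11.4) = 0.5876 K/W
R_cav   = 0.14/(0.0325×0.81×11.4) = 0.4665 K/W
1/R_core = 1/R_stud + 1/R_cav → R_core = 0.26 K/W
R_outer = 0.011/(1.76×11.4) = 5.482×10^-4 K/W
R_total = 0.2682 K/W
Q = ΔT/R_total = 17/0.2682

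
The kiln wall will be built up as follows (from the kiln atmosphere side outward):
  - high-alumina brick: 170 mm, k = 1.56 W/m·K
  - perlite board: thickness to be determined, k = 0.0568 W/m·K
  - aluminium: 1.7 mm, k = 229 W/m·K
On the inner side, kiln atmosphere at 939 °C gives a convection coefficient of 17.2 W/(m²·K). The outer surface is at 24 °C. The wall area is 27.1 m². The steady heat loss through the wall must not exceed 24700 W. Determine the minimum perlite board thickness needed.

L ≈ 47.5 mm

Model the wall as resistances in series:
R_inner film = 1/(h_i·A) = 1/(17.2×27.1) = 0.002145 K/W
R_high-alumina brick = L/(kA) = 0.17/(1.56×27.1) = 0.004021 K/W
R_aluminium = L/(kA) = 0.0017/(229×27.1) = 2.739×10^-7 K/W
Sum of the known resistances R_other = 0.006167 K/W
Required total resistance R_tot = ΔT/Q_allow = 915/24700 = 0.03704 K/W
R_perlite board = R_tot − R_other = 0.03088 K/W
L = R·k·A = 0.03088×0.0568×27.1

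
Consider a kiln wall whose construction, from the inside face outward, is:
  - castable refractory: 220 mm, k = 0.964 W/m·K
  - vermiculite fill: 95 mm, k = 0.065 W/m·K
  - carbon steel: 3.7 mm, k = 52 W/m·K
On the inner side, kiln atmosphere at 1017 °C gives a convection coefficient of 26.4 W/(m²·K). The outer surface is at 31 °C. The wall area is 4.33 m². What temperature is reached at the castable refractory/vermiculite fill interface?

Using the resistance-network approach (series):
R_inner film = 1/(h_i·A) = 1/(26.4×4.33) = 0.008748 K/W
R_castable refractory = L/(kA) = 0.22/(0.964×4.33) = 0.05271 K/W
R_vermiculite fill = L/(kA) = 0.095/(0.065×4.33) = 0.3375 K/W
R_carbon steel = L/(kA) = 0.0037/(52×4.33) = 1.643×10^-5 K/W
R_total = 0.399 K/W;  Q = ΔT/R_total = 986/0.399 = 2471 W
T_interface = T_inner − Q·ΣR(inner→interface) = 1017 − 2470×0.06145

T ≈ 865 °C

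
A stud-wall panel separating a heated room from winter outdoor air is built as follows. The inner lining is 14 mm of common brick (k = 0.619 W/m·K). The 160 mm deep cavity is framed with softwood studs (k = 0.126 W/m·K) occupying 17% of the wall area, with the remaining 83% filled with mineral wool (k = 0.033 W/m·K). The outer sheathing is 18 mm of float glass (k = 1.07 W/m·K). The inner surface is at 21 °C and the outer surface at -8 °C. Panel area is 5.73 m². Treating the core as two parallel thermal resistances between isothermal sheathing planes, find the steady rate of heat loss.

Sheathing layers in series; stud and cavity paths in parallel between them.
R_inner = 0.014/(0.619×5.73) = 0.003947 K/W
R_stud  = 0.16/(0.126×0.17×5.73) = 1.304 K/W
R_cav   = 0.16/(0.033×0.83×5.73) = 1.019 K/W
1/R_core = 1/R_stud + 1/R_cav → R_core = 0.5721 K/W
R_outer = 0.018/(1.07×5.73) = 0.002936 K/W
R_total = 0.579 K/W
Q = ΔT/R_total = 29/0.579

Q ≈ 50.1 W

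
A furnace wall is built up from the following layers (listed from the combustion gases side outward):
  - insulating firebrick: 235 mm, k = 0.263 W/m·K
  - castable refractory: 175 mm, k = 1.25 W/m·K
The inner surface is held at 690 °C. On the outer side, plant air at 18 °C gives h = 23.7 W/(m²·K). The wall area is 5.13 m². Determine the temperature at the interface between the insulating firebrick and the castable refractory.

Series thermal resistances:
R_insulating firebrick = L/(kA) = 0.235/(0.263×5.13) = 0.1742 K/W
R_castable refractory = L/(kA) = 0.175/(1.25×5.13) = 0.02729 K/W
R_outer film = 1/(h_o·A) = 1/(23.7×5.13) = 0.008225 K/W
R_total = 0.2097 K/W;  Q = ΔT/R_total = 672/0.2097 = 3205 W
T_interface = T_inner − Q·ΣR(inner→interface) = 690 − 3200×0.1742

T ≈ 132 °C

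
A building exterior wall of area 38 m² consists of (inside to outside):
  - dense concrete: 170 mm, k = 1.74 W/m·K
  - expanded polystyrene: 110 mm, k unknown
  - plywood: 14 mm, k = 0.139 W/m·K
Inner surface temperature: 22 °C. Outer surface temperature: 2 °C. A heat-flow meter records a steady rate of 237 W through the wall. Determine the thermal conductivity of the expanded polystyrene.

Treating each layer as a thermal resistance in series:
R_dense concrete = L/(kA) = 0.17/(1.74×38) = 0.002571 K/W
R_plywood = L/(kA) = 0.014/(0.139×38) = 0.002651 K/W
Sum of known resistances R_other = 0.005222 K/W
Total R = ΔT/Q = 20/237 = 0.08439 K/W
R_expanded polystyrene = R_total − R_other = 0.07917 K/W
k = L/(R·A) = 0.11/(0.07917×38)

k ≈ 0.0366 W/(m·K)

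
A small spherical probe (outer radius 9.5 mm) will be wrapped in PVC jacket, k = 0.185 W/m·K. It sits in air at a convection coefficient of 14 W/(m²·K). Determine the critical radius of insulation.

For a sphere r_cr = 2k/h = 2×0.185/14
r_cr = 26.4 mm; since the bare radius (9.5 mm) is below r_cr, adding a thin layer of insulation will *increase* heat loss.

r_cr ≈ 26.4 mm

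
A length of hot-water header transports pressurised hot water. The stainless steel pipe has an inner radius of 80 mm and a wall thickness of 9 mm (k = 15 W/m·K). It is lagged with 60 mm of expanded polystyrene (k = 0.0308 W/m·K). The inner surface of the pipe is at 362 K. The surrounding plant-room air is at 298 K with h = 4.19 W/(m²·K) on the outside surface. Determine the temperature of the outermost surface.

Radial resistances (cylindrical: R_cond = ln(r_o/r_i)/(2πkL), R_conv = 1/(h·2πrL)):
R_stainless steel pipe wall = ln(89/80)/(2π×15×1) = 0.001131 K/W
R_expanded polystyrene = ln(149/89)/(2π×0.0308×1) = 2.663 K/W
R_outer film = 1/(h_o·2πr_oL) = 1/(4.19×2π×0.149×1) = 0.2549 K/W
R_total = 2.919 K/W
Q = ΔT/R_total = 64/2.919
Q = 21.9 W/m
T_interface = T_inner − Q·ΣR(inner→interface) = 362 − 21.9×2.664

T ≈ 304 K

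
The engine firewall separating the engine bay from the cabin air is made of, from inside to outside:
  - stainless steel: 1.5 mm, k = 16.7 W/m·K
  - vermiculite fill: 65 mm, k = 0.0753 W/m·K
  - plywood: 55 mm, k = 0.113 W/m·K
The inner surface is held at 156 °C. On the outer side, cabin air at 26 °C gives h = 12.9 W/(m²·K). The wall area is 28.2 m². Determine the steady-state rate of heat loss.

Treating each layer as a thermal resistance in series:
R_stainless steel = L/(kA) = 0.0015/(16.7×28.2) = 3.185×10^-6 K/W
R_vermiculite fill = L/(kA) = 0.065/(0.0753×28.2) = 0.03061 K/W
R_plywood = L/(kA) = 0.055/(0.113×28.2) = 0.01726 K/W
R_outer film = 1/(h_o·A) = 1/(12.9×28.2) = 0.002749 K/W
R_total = 0.05062 K/W
Q = ΔT / R_total = 130 / 0.05062

Q ≈ 2570 W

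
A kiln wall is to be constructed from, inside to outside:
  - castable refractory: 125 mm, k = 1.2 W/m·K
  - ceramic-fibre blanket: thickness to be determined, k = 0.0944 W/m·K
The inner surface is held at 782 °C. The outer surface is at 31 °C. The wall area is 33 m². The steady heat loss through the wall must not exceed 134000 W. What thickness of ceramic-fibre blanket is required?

Using the resistance-network approach (series):
R_castable refractory = L/(kA) = 0.125/(1.2×33) = 0.003157 K/W
Sum of the known resistances R_other = 0.003157 K/W
Required total resistance R_tot = ΔT/Q_allow = 751/134000 = 0.005604 K/W
R_ceramic-fibre blanket = R_tot − R_other = 0.002448 K/W
L = R·k·A = 0.002448×0.0944×33

L ≈ 7.63 mm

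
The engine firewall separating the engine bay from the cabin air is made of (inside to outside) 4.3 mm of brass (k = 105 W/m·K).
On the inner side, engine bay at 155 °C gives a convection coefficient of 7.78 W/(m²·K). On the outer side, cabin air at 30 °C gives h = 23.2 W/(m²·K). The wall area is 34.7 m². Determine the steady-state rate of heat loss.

Using the resistance-network approach (series):
R_inner film = 1/(h_i·A) = 1/(7.78×34.7) = 0.003704 K/W
R_brass = L/(kA) = 0.0043/(105×34.7) = 1.18×10^-6 K/W
R_outer film = 1/(h_o·A) = 1/(23.2×34.7) = 0.001242 K/W
R_total = 0.004948 K/W
Q = ΔT / R_total = 125 / 0.004948

Q ≈ 25300 W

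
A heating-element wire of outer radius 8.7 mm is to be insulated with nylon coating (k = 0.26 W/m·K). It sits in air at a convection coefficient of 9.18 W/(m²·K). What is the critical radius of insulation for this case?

r_cr ≈ 28.3 mm

For a cylinder r_cr = k/h = 0.26/9.18
r_cr = 28.3 mm; since the bare radius (8.7 mm) is below r_cr, adding a thin layer of insulation will *increase* heat loss.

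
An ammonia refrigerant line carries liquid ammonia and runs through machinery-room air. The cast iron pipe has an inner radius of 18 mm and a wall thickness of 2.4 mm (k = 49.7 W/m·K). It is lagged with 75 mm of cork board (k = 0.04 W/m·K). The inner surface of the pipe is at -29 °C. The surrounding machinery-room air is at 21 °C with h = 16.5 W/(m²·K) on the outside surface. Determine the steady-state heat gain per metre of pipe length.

q′ ≈ 8.01 W/m

For a radial system each layer contributes R = ln(r_out/r_in)/(2πkL); films add R = 1/(hA).
R_cast iron pipe wall = ln(20.4/18)/(2π×49.7×1) = 4.008×10^-4 K/W
R_cork board = ln(95.4/20.4)/(2π×0.04×1) = 6.138 K/W
R_outer film = 1/(h_o·2πr_oL) = 1/(16.5×2π×0.0954×1) = 0.1011 K/W
R_total = 6.239 K/W
Q = ΔT/R_total = 50/6.239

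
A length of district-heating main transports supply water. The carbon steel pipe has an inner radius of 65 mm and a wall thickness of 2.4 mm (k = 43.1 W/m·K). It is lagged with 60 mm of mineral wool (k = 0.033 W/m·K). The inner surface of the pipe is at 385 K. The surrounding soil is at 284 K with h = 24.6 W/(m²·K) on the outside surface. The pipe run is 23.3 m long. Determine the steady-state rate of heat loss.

Cylindrical conduction, so R = ln(r₂/r₁)/(2πkL) per layer, in series:
R_carbon steel pipe wall = ln(67.4/65)/(2π×43.1×23.3) = 5.746×10^-6 K/W
R_mineral wool = ln(127.4/67.4)/(2π×0.033×23.3) = 0.1318 K/W
R_outer film = 1/(h_o·2πr_oL) = 1/(24.6×2π×0.1274×23.3) = 0.00218 K/W
R_total = 0.134 K/W
Q = ΔT/R_total = 101/0.134

Q ≈ 754 W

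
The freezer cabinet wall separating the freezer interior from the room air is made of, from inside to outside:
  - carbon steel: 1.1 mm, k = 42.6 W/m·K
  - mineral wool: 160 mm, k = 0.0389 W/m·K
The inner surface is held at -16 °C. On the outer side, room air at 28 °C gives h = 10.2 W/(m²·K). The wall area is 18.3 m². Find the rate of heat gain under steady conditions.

Q ≈ 191 W

Model the wall as resistances in series:
R_carbon steel = L/(kA) = 0.0011/(42.6×18.3) = 1.411×10^-6 K/W
R_mineral wool = L/(kA) = 0.16/(0.0389×18.3) = 0.2248 K/W
R_outer film = 1/(h_o·A) = 1/(10.2×18.3) = 0.005357 K/W
R_total = 0.2301 K/W
Q = ΔT / R_total = 44 / 0.2301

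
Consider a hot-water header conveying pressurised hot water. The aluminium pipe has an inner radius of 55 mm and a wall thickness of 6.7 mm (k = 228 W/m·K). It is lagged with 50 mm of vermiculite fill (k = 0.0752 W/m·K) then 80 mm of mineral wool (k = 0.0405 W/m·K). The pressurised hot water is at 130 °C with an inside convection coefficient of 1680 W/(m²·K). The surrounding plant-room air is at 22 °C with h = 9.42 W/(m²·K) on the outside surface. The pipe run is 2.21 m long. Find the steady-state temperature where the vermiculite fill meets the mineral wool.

Per-layer cylindrical resistances, series-summed:
R_inner film = 1/(h_i·2πr₁L) = 1/(1680×2π×0.055×2.21) = 7.794×10^-4 K/W
R_aluminium pipe wall = ln(61.7/55)/(2π×228×2.21) = 3.631×10^-5 K/W
R_vermiculite fill = ln(111.7/61.7)/(2π×0.0752×2.21) = 0.5684 K/W
R_mineral wool = ln(191.7/111.7)/(2π×0.0405×2.21) = 0.9604 K/W
R_outer film = 1/(h_o·2πr_oL) = 1/(9.42×2π×0.1917×2.21) = 0.03988 K/W
R_total = 1.57 K/W
Q = ΔT/R_total = 108/1.57
Q = 68.8 W
T_interface = T_inner − Q·ΣR(inner→interface) = 130 − 68.8×0.5692

T ≈ 90.8 °C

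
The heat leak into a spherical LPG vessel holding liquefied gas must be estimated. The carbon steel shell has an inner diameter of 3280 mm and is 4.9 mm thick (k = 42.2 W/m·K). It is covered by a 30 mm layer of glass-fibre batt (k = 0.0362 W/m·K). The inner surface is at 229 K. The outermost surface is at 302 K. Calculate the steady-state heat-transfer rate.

Radial (spherical) resistances in series:
R_carbon steel shell = (1/1.64 − 1/1.6449)/(4π×42.2) = 3.425×10^-6 K/W
R_glass-fibre batt = (1/1.6449 − 1/1.6749)/(4π×0.0362) = 0.02394 K/W
R_total = 0.02394 K/W
Q = ΔT/R_total = 73/0.02394

Q ≈ 3050 W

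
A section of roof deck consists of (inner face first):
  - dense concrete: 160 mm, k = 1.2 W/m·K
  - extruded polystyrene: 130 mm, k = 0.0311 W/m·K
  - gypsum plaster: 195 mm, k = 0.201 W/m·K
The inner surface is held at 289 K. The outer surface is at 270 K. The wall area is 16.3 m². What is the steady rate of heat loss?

Using the resistance-network approach (series):
R_dense concrete = L/(kA) = 0.16/(1.2×16.3) = 0.00818 K/W
R_extruded polystyrene = L/(kA) = 0.13/(0.0311×16.3) = 0.2564 K/W
R_gypsum plaster = L/(kA) = 0.195/(0.201×16.3) = 0.05952 K/W
R_total = 0.3241 K/W
Q = ΔT / R_total = 19 / 0.3241

Q ≈ 58.6 W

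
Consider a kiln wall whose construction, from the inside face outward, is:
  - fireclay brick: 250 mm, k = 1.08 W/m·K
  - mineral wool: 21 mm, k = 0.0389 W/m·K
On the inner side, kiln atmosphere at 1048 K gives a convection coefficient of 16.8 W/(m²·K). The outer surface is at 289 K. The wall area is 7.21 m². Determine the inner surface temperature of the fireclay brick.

Thermal resistances in series:
R_inner film = 1/(h_i·A) = 1/(16.8×7.21) = 0.008256 K/W
R_fireclay brick = L/(kA) = 0.25/(1.08×7.21) = 0.03211 K/W
R_mineral wool = L/(kA) = 0.021/(0.0389×7.21) = 0.07487 K/W
R_total = 0.1152 K/W;  Q = ΔT/R_total = 759/0.1152 = 6586 W
T_interface = T_inner − Q·ΣR(inner→interface) = 1048 − 6590×0.008256

T ≈ 994 K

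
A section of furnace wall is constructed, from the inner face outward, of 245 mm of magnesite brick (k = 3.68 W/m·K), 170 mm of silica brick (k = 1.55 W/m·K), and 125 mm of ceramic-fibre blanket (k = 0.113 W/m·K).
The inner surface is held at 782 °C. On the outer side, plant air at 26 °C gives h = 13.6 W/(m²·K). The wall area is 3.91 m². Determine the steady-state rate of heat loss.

Thermal resistances in series:
R_magnesite brick = L/(kA) = 0.245/(3.68×3.91) = 0.01703 K/W
R_silica brick = L/(kA) = 0.17/(1.55×3.91) = 0.02805 K/W
R_ceramic-fibre blanket = L/(kA) = 0.125/(0.113×3.91) = 0.2829 K/W
R_outer film = 1/(h_o·A) = 1/(13.6×3.91) = 0.01881 K/W
R_total = 0.3468 K/W
Q = ΔT / R_total = 756 / 0.3468

Q ≈ 2180 W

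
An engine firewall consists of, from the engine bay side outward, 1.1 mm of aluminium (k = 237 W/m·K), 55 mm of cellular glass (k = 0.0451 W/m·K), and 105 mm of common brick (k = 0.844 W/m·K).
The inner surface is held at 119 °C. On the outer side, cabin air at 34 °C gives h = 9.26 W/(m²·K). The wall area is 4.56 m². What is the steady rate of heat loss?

Q ≈ 267 W

Model the wall as resistances in series:
R_aluminium = L/(kA) = 0.0011/(237×4.56) = 1.018×10^-6 K/W
R_cellular glass = L/(kA) = 0.055/(0.0451×4.56) = 0.2674 K/W
R_common brick = L/(kA) = 0.105/(0.844×4.56) = 0.02728 K/W
R_outer film = 1/(h_o·A) = 1/(9.26×4.56) = 0.02368 K/W
R_total = 0.3184 K/W
Q = ΔT / R_total = 85 / 0.3184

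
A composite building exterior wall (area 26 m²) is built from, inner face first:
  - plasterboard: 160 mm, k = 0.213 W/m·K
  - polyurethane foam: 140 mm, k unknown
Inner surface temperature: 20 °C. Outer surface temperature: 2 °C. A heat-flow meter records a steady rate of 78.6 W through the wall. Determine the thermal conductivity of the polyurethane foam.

k ≈ 0.0269 W/(m·K)

Model the wall as resistances in series:
R_plasterboard = L/(kA) = 0.16/(0.213×26) = 0.02889 K/W
Sum of known resistances R_other = 0.02889 K/W
Total R = ΔT/Q = 18/78.6 = 0.229 K/W
R_polyurethane foam = R_total − R_other = 0.2001 K/W
k = L/(R·A) = 0.14/(0.2001×26)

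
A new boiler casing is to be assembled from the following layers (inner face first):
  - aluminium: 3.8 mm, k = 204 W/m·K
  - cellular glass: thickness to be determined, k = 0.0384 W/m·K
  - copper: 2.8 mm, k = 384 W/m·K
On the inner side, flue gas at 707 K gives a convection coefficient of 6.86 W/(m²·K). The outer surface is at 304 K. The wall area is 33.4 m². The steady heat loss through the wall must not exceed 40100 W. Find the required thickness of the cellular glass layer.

Thermal resistances in series:
R_inner film = 1/(h_i·A) = 1/(6.86×33.4) = 0.004364 K/W
R_aluminium = L/(kA) = 0.0038/(204×33.4) = 5.577×10^-7 K/W
R_copper = L/(kA) = 0.0028/(384×33.4) = 2.183×10^-7 K/W
Sum of the known resistances R_other = 0.004365 K/W
Required total resistance R_tot = ΔT/Q_allow = 403/40100 = 0.01005 K/W
R_cellular glass = R_tot − R_other = 0.005685 K/W
L = R·k·A = 0.005685×0.0384×33.4

L ≈ 7.29 mm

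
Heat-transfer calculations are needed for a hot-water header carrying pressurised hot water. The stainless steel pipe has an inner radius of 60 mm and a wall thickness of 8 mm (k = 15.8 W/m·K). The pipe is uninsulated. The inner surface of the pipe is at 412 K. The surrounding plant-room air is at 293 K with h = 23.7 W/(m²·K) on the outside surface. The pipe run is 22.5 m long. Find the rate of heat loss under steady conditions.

Q ≈ 26800 W

Cylindrical conduction, so R = ln(r₂/r₁)/(2πkL) per layer, in series:
R_stainless steel pipe wall = ln(68/60)/(2π×15.8×22.5) = 5.603×10^-5 K/W
R_outer film = 1/(h_o·2πr_oL) = 1/(23.7×2π×0.068×22.5) = 0.004389 K/W
R_total = 0.004445 K/W
Q = ΔT/R_total = 119/0.004445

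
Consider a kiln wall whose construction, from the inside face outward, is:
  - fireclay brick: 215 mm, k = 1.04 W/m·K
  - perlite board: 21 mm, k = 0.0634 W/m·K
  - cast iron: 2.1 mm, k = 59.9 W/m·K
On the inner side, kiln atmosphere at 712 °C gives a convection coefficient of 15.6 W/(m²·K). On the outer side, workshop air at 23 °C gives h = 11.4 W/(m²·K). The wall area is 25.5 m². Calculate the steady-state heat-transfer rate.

Q ≈ 25500 W

Using the resistance-network approach (series):
R_inner film = 1/(h_i·A) = 1/(15.6×25.5) = 0.002514 K/W
R_fireclay brick = L/(kA) = 0.215/(1.04×25.5) = 0.008107 K/W
R_perlite board = L/(kA) = 0.021/(0.0634×25.5) = 0.01299 K/W
R_cast iron = L/(kA) = 0.0021/(59.9×25.5) = 1.375×10^-6 K/W
R_outer film = 1/(h_o·A) = 1/(11.4×25.5) = 0.00344 K/W
R_total = 0.02705 K/W
Q = ΔT / R_total = 689 / 0.02705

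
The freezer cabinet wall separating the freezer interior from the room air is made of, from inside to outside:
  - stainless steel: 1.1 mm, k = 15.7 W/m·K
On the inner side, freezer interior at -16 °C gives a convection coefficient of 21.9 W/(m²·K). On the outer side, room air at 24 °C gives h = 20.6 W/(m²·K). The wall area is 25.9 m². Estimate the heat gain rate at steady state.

Q ≈ 11000 W

Treating each layer as a thermal resistance in series:
R_inner film = 1/(h_i·A) = 1/(21.9×25.9) = 0.001763 K/W
R_stainless steel = L/(kA) = 0.0011/(15.7×25.9) = 2.705×10^-6 K/W
R_outer film = 1/(h_o·A) = 1/(20.6×25.9) = 0.001874 K/W
R_total = 0.00364 K/W
Q = ΔT / R_total = 40 / 0.00364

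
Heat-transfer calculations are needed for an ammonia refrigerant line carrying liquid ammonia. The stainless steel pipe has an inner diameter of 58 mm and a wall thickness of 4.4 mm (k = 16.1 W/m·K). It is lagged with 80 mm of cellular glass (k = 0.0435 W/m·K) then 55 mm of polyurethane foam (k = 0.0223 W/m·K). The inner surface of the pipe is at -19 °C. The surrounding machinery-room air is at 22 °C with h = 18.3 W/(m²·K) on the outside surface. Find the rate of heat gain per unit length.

Per-layer cylindrical resistances, series-summed:
R_stainless steel pipe wall = ln(33.4/29)/(2π×16.1×1) = 0.001396 K/W
R_cellular glass = ln(113.4/33.4)/(2π×0.0435×1) = 4.472 K/W
R_polyurethane foam = ln(168.4/113.4)/(2π×0.0223×1) = 2.822 K/W
R_outer film = 1/(h_o·2πr_oL) = 1/(18.3×2π×0.1684×1) = 0.05164 K/W
R_total = 7.347 K/W
Q = ΔT/R_total = 41/7.347

q′ ≈ 5.58 W/m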